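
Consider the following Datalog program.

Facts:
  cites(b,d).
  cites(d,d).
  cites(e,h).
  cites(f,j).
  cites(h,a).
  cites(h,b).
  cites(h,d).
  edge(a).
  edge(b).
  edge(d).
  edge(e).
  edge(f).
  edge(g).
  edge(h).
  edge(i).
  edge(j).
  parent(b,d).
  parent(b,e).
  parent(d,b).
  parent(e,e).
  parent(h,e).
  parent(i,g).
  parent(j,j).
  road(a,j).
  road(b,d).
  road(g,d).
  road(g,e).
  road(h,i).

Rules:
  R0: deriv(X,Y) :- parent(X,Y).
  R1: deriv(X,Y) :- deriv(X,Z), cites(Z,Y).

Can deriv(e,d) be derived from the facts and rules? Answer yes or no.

yes

round 1: derive deriv(b,d) via R0 from parent(b,d)
round 1: derive deriv(b,e) via R0 from parent(b,e)
round 1: derive deriv(d,b) via R0 from parent(d,b)
round 1: derive deriv(e,e) via R0 from parent(e,e)
round 1: derive deriv(h,e) via R0 from parent(h,e)
round 1: derive deriv(i,g) via R0 from parent(i,g)
round 1: derive deriv(j,j) via R0 from parent(j,j)
round 2: derive deriv(b,h) via R1 from deriv(b,e), cites(e,h)
round 2: derive deriv(d,d) via R1 from deriv(d,b), cites(b,d)
round 2: derive deriv(e,h) via R1 from deriv(e,e), cites(e,h)
round 2: derive deriv(h,h) via R1 from deriv(h,e), cites(e,h)
round 3: derive deriv(b,a) via R1 from deriv(b,h), cites(h,a)
round 3: derive deriv(b,b) via R1 from deriv(b,h), cites(h,b)
round 3: derive deriv(e,a) via R1 from deriv(e,h), cites(h,a)
round 3: derive deriv(e,b) via R1 from deriv(e,h), cites(h,b)
round 3: derive deriv(e,d) via R1 from deriv(e,h), cites(h,d)
round 3: derive deriv(h,a) via R1 from deriv(h,h), cites(h,a)
round 3: derive deriv(h,b) via R1 from deriv(h,h), cites(h,b)
round 3: derive deriv(h,d) via R1 from deriv(h,h), cites(h,d)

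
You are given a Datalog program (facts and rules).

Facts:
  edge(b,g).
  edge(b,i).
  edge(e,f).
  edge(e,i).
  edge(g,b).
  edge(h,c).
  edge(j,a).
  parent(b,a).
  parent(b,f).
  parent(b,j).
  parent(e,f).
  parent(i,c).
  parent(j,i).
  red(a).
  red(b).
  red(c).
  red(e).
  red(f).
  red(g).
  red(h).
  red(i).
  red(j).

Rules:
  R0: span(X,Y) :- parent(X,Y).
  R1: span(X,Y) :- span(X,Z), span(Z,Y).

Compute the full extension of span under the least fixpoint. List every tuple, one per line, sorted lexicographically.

round 1: derive span(b,a) via R0 from parent(b,a)
round 1: derive span(b,f) via R0 from parent(b,f)
round 1: derive span(b,j) via R0 from parent(b,j)
round 1: derive span(e,f) via R0 from parent(e,f)
round 1: derive span(i,c) via R0 from parent(i,c)
round 1: derive span(j,i) via R0 from parent(j,i)
round 2: derive span(b,i) via R1 from span(b,j), span(j,i)
round 2: derive span(j,c) via R1 from span(j,i), span(i,c)
round 3: derive span(b,c) via R1 from span(b,i), span(i,c)

span(b,a)
span(b,c)
span(b,f)
span(b,i)
span(b,j)
span(e,f)
span(i,c)
span(j,c)
span(j,i)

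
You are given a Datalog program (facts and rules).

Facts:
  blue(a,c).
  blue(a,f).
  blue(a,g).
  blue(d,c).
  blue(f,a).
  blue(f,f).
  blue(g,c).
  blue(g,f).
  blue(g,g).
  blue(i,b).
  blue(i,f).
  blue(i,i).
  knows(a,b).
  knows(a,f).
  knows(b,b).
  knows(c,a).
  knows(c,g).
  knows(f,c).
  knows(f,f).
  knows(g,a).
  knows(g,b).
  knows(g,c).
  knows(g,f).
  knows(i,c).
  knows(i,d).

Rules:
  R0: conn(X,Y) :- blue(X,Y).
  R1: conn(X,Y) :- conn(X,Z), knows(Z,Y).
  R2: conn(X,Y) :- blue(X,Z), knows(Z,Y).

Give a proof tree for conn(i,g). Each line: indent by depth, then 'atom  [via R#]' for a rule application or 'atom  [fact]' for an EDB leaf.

conn(i,g)  [via R1]
  conn(i,c)  [via R2]
    blue(i,f)  [fact]
    knows(f,c)  [fact]
  knows(c,g)  [fact]

round 1: derive conn(a,c) via R0 from blue(a,c)
round 1: derive conn(a,f) via R0 from blue(a,f)
round 1: derive conn(a,g) via R0 from blue(a,g)
round 1: derive conn(d,c) via R0 from blue(d,c)
round 1: derive conn(f,a) via R0 from blue(f,a)
round 1: derive conn(f,f) via R0 from blue(f,f)
round 1: derive conn(g,c) via R0 from blue(g,c)
round 1: derive conn(g,f) via R0 from blue(g,f)
round 1: derive conn(g,g) via R0 from blue(g,g)
round 1: derive conn(i,b) via R0 from blue(i,b)
round 1: derive conn(i,f) via R0 from blue(i,f)
round 1: derive conn(i,i) via R0 from blue(i,i)
round 1: derive conn(a,a) via R2 from blue(a,c), knows(c,a)
round 1: derive conn(a,b) via R2 from blue(a,g), knows(g,b)
round 1: derive conn(d,a) via R2 from blue(d,c), knows(c,a)
round 1: derive conn(d,g) via R2 from blue(d,c), knows(c,g)
round 1: derive conn(f,b) via R2 from blue(f,a), knows(a,b)
round 1: derive conn(f,c) via R2 from blue(f,f), knows(f,c)
round 1: derive conn(g,a) via R2 from blue(g,c), knows(c,a)
round 1: derive conn(g,b) via R2 from blue(g,g), knows(g,b)
round 1: derive conn(i,c) via R2 from blue(i,f), knows(f,c)
round 1: derive conn(i,d) via R2 from blue(i,i), knows(i,d)
round 2: derive conn(d,b) via R1 from conn(d,a), knows(a,b)
round 2: derive conn(d,f) via R1 from conn(d,a), knows(a,f)
round 2: derive conn(f,g) via R1 from conn(f,c), knows(c,g)
round 2: derive conn(i,a) via R1 from conn(i,c), knows(c,a)
round 2: derive conn(i,g) via R1 from conn(i,c), knows(c,g)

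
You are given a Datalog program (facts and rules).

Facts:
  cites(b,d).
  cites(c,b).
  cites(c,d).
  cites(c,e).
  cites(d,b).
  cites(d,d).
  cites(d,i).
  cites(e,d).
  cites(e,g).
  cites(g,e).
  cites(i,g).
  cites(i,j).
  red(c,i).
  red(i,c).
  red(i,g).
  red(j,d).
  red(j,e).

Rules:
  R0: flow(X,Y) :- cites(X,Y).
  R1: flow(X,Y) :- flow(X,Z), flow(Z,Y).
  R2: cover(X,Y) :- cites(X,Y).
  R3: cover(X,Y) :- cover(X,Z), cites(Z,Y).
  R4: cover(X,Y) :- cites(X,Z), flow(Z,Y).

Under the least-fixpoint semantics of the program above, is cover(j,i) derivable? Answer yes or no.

no

round 1: derive flow(b,d) via R0 from cites(b,d)
round 1: derive flow(c,b) via R0 from cites(c,b)
round 1: derive flow(c,d) via R0 from cites(c,d)
round 1: derive flow(c,e) via R0 from cites(c,e)
round 1: derive flow(d,b) via R0 from cites(d,b)
round 1: derive flow(d,d) via R0 from cites(d,d)
round 1: derive flow(d,i) via R0 from cites(d,i)
round 1: derive flow(e,d) via R0 from cites(e,d)
round 1: derive flow(e,g) via R0 from cites(e,g)
round 1: derive flow(g,e) via R0 from cites(g,e)
round 1: derive flow(i,g) via R0 from cites(i,g)
round 1: derive flow(i,j) via R0 from cites(i,j)
round 1: derive cover(b,d) via R2 from cites(b,d)
round 1: derive cover(c,b) via R2 from cites(c,b)
round 1: derive cover(c,d) via R2 from cites(c,d)
round 1: derive cover(c,e) via R2 from cites(c,e)
round 1: derive cover(d,b) via R2 from cites(d,b)
round 1: derive cover(d,d) via R2 from cites(d,d)
round 1: derive cover(d,i) via R2 from cites(d,i)
round 1: derive cover(e,d) via R2 from cites(e,d)
round 1: derive cover(e,g) via R2 from cites(e,g)
round 1: derive cover(g,e) via R2 from cites(g,e)
round 1: derive cover(i,g) via R2 from cites(i,g)
round 1: derive cover(i,j) via R2 from cites(i,j)
round 2: derive flow(b,b) via R1 from flow(b,d), flow(d,b)
round 2: derive flow(b,i) via R1 from flow(b,d), flow(d,i)
round 2: derive flow(c,g) via R1 from flow(c,e), flow(e,g)
round 2: derive flow(c,i) via R1 from flow(c,d), flow(d,i)
round 2: derive flow(d,g) via R1 from flow(d,i), flow(i,g)
round 2: derive flow(d,j) via R1 from flow(d,i), flow(i,j)
round 2: derive flow(e,b) via R1 from flow(e,d), flow(d,b)
round 2: derive flow(e,e) via R1 from flow(e,g), flow(g,e)
round 2: derive flow(e,i) via R1 from flow(e,d), flow(d,i)
round 2: derive flow(g,d) via R1 from flow(g,e), flow(e,d)
round 2: derive flow(g,g) via R1 from flow(g,e), flow(e,g)
round 2: derive flow(i,e) via R1 from flow(i,g), flow(g,e)
round 2: derive cover(b,b) via R3 from cover(b,d), cites(d,b)
round 2: derive cover(b,i) via R3 from cover(b,d), cites(d,i)
round 2: derive cover(c,g) via R3 from cover(c,e), cites(e,g)
round 2: derive cover(c,i) via R3 from cover(c,d), cites(d,i)
round 2: derive cover(d,g) via R3 from cover(d,i), cites(i,g)
round 2: derive cover(d,j) via R3 from cover(d,i), cites(i,j)
round 2: derive cover(e,b) via R3 from cover(e,d), cites(d,b)
round 2: derive cover(e,e) via R3 from cover(e,g), cites(g,e)
round 2: derive cover(e,i) via R3 from cover(e,d), cites(d,i)
round 2: derive cover(g,d) via R3 from cover(g,e), cites(e,d)
round 2: derive cover(g,g) via R3 from cover(g,e), cites(e,g)
round 2: derive cover(i,e) via R3 from cover(i,g), cites(g,e)
round 3: derive flow(b,e) via R1 from flow(b,i), flow(i,e)
round 3: derive flow(b,g) via R1 from flow(b,d), flow(d,g)
round 3: derive flow(b,j) via R1 from flow(b,d), flow(d,j)
round 3: derive flow(c,j) via R1 from flow(c,d), flow(d,j)
round 3: derive flow(d,e) via R1 from flow(d,g), flow(g,e)
round 3: derive flow(e,j) via R1 from flow(e,d), flow(d,j)
round 3: derive flow(g,b) via R1 from flow(g,d), flow(d,b)
round 3: derive flow(g,i) via R1 from flow(g,d), flow(d,i)
round 3: derive flow(g,j) via R1 from flow(g,d), flow(d,j)
round 3: derive flow(i,b) via R1 from flow(i,e), flow(e,b)
round 3: derive flow(i,d) via R1 from flow(i,e), flow(e,d)
round 3: derive flow(i,i) via R1 from flow(i,e), flow(e,i)
round 3: derive cover(b,g) via R3 from cover(b,i), cites(i,g)
round 3: derive cover(b,j) via R3 from cover(b,i), cites(i,j)
round 3: derive cover(c,j) via R3 from cover(c,i), cites(i,j)
round 3: derive cover(d,e) via R3 from cover(d,g), cites(g,e)
round 3: derive cover(e,j) via R3 from cover(e,i), cites(i,j)
round 3: derive cover(g,b) via R3 from cover(g,d), cites(d,b)
round 3: derive cover(g,i) via R3 from cover(g,d), cites(d,i)
round 3: derive cover(i,d) via R3 from cover(i,e), cites(e,d)
round 4: derive cover(b,e) via R3 from cover(b,g), cites(g,e)
round 4: derive cover(g,j) via R3 from cover(g,i), cites(i,j)
round 4: derive cover(i,b) via R3 from cover(i,d), cites(d,b)
round 4: derive cover(i,i) via R3 from cover(i,d), cites(d,i)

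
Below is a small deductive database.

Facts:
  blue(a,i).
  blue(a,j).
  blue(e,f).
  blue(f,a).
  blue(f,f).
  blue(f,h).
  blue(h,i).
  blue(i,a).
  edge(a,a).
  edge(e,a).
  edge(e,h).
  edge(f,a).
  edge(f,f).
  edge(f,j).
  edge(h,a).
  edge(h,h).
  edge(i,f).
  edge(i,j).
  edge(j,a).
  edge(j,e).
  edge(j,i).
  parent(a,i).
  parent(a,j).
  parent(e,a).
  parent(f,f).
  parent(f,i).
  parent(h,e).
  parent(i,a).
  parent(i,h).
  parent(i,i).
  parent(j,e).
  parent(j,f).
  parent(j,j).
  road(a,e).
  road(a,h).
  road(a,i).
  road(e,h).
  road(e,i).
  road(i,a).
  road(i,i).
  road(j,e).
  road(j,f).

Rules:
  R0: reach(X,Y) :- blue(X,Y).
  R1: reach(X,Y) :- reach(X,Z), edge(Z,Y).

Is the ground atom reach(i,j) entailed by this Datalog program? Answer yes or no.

no

round 1: derive reach(a,i) via R0 from blue(a,i)
round 1: derive reach(a,j) via R0 from blue(a,j)
round 1: derive reach(e,f) via R0 from blue(e,f)
round 1: derive reach(f,a) via R0 from blue(f,a)
round 1: derive reach(f,f) via R0 from blue(f,f)
round 1: derive reach(f,h) via R0 from blue(f,h)
round 1: derive reach(h,i) via R0 from blue(h,i)
round 1: derive reach(i,a) via R0 from blue(i,a)
round 2: derive reach(a,a) via R1 from reach(a,j), edge(j,a)
round 2: derive reach(a,e) via R1 from reach(a,j), edge(j,e)
round 2: derive reach(a,f) via R1 from reach(a,i), edge(i,f)
round 2: derive reach(e,a) via R1 from reach(e,f), edge(f,a)
round 2: derive reach(e,j) via R1 from reach(e,f), edge(f,j)
round 2: derive reach(f,j) via R1 from reach(f,f), edge(f,j)
round 2: derive reach(h,f) via R1 from reach(h,i), edge(i,f)
round 2: derive reach(h,j) via R1 from reach(h,i), edge(i,j)
round 3: derive reach(a,h) via R1 from reach(a,e), edge(e,h)
round 3: derive reach(e,e) via R1 from reach(e,j), edge(j,e)
round 3: derive reach(e,i) via R1 from reach(e,j), edge(j,i)
round 3: derive reach(f,e) via R1 from reach(f,j), edge(j,e)
round 3: derive reach(f,i) via R1 from reach(f,j), edge(j,i)
round 3: derive reach(h,a) via R1 from reach(h,f), edge(f,a)
round 3: derive reach(h,e) via R1 from reach(h,j), edge(j,e)
round 4: derive reach(e,h) via R1 from reach(e,e), edge(e,h)
round 4: derive reach(h,h) via R1 from reach(h,e), edge(e,h)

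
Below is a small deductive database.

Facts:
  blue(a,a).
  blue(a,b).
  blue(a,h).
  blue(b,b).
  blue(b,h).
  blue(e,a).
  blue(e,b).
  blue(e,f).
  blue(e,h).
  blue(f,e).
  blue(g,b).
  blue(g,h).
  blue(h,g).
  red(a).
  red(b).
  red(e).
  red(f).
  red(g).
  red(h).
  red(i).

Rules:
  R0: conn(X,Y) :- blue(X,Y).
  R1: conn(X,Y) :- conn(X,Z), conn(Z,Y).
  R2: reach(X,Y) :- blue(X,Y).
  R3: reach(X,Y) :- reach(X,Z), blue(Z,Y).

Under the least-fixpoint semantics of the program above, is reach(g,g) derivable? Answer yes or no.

yes

round 1: derive reach(a,a) via R2 from blue(a,a)
round 1: derive reach(a,b) via R2 from blue(a,b)
round 1: derive reach(a,h) via R2 from blue(a,h)
round 1: derive reach(b,b) via R2 from blue(b,b)
round 1: derive reach(b,h) via R2 from blue(b,h)
round 1: derive reach(e,a) via R2 from blue(e,a)
round 1: derive reach(e,b) via R2 from blue(e,b)
round 1: derive reach(e,f) via R2 from blue(e,f)
round 1: derive reach(e,h) via R2 from blue(e,h)
round 1: derive reach(f,e) via R2 from blue(f,e)
round 1: derive reach(g,b) via R2 from blue(g,b)
round 1: derive reach(g,h) via R2 from blue(g,h)
round 1: derive reach(h,g) via R2 from blue(h,g)
round 2: derive reach(a,g) via R3 from reach(a,h), blue(h,g)
round 2: derive reach(b,g) via R3 from reach(b,h), blue(h,g)
round 2: derive reach(e,e) via R3 from reach(e,f), blue(f,e)
round 2: derive reach(e,g) via R3 from reach(e,h), blue(h,g)
round 2: derive reach(f,a) via R3 from reach(f,e), blue(e,a)
round 2: derive reach(f,b) via R3 from reach(f,e), blue(e,b)
round 2: derive reach(f,f) via R3 from reach(f,e), blue(e,f)
round 2: derive reach(f,h) via R3 from reach(f,e), blue(e,h)
round 2: derive reach(g,g) via R3 from reach(g,h), blue(h,g)
round 2: derive reach(h,b) via R3 from reach(h,g), blue(g,b)
round 2: derive reach(h,h) via R3 from reach(h,g), blue(g,h)
round 3: derive reach(f,g) via R3 from reach(f,h), blue(h,g)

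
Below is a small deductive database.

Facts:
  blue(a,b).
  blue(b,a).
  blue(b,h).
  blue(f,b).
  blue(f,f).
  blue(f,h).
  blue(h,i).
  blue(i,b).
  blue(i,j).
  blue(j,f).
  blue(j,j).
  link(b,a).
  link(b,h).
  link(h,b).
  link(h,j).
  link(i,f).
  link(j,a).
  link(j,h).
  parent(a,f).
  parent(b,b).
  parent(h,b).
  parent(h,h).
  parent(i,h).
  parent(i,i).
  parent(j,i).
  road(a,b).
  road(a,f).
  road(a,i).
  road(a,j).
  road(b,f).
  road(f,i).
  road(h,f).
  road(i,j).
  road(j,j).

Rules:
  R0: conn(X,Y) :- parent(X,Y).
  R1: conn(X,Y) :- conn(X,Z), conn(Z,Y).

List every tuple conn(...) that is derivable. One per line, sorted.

round 1: derive conn(a,f) via R0 from parent(a,f)
round 1: derive conn(b,b) via R0 from parent(b,b)
round 1: derive conn(h,b) via R0 from parent(h,b)
round 1: derive conn(h,h) via R0 from parent(h,h)
round 1: derive conn(i,h) via R0 from parent(i,h)
round 1: derive conn(i,i) via R0 from parent(i,i)
round 1: derive conn(j,i) via R0 from parent(j,i)
round 2: derive conn(i,b) via R1 from conn(i,h), conn(h,b)
round 2: derive conn(j,h) via R1 from conn(j,i), conn(i,h)
round 3: derive conn(j,b) via R1 from conn(j,h), conn(h,b)

conn(a,f)
conn(b,b)
conn(h,b)
conn(h,h)
conn(i,b)
conn(i,h)
conn(i,i)
conn(j,b)
conn(j,h)
conn(j,i)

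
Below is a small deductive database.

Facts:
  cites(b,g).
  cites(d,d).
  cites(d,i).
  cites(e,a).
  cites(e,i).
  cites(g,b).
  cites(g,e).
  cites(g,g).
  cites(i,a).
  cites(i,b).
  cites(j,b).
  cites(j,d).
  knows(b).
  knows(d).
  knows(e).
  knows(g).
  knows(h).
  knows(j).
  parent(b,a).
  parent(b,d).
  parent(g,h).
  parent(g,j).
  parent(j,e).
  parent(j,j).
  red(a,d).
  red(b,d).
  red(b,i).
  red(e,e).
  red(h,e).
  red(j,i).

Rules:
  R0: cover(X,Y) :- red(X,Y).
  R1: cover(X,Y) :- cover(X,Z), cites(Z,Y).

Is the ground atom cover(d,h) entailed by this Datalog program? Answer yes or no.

no

round 1: derive cover(a,d) via R0 from red(a,d)
round 1: derive cover(b,d) via R0 from red(b,d)
round 1: derive cover(b,i) via R0 from red(b,i)
round 1: derive cover(e,e) via R0 from red(e,e)
round 1: derive cover(h,e) via R0 from red(h,e)
round 1: derive cover(j,i) via R0 from red(j,i)
round 2: derive cover(a,i) via R1 from cover(a,d), cites(d,i)
round 2: derive cover(b,a) via R1 from cover(b,i), cites(i,a)
round 2: derive cover(b,b) via R1 from cover(b,i), cites(i,b)
round 2: derive cover(e,a) via R1 from cover(e,e), cites(e,a)
round 2: derive cover(e,i) via R1 from cover(e,e), cites(e,i)
round 2: derive cover(h,a) via R1 from cover(h,e), cites(e,a)
round 2: derive cover(h,i) via R1 from cover(h,e), cites(e,i)
round 2: derive cover(j,a) via R1 from cover(j,i), cites(i,a)
round 2: derive cover(j,b) via R1 from cover(j,i), cites(i,b)
round 3: derive cover(a,a) via R1 from cover(a,i), cites(i,a)
round 3: derive cover(a,b) via R1 from cover(a,i), cites(i,b)
round 3: derive cover(b,g) via R1 from cover(b,b), cites(b,g)
round 3: derive cover(e,b) via R1 from cover(e,i), cites(i,b)
round 3: derive cover(h,b) via R1 from cover(h,i), cites(i,b)
round 3: derive cover(j,g) via R1 from cover(j,b), cites(b,g)
round 4: derive cover(a,g) via R1 from cover(a,b), cites(b,g)
round 4: derive cover(b,e) via R1 from cover(b,g), cites(g,e)
round 4: derive cover(e,g) via R1 from cover(e,b), cites(b,g)
round 4: derive cover(h,g) via R1 from cover(h,b), cites(b,g)
round 4: derive cover(j,e) via R1 from cover(j,g), cites(g,e)
round 5: derive cover(a,e) via R1 from cover(a,g), cites(g,e)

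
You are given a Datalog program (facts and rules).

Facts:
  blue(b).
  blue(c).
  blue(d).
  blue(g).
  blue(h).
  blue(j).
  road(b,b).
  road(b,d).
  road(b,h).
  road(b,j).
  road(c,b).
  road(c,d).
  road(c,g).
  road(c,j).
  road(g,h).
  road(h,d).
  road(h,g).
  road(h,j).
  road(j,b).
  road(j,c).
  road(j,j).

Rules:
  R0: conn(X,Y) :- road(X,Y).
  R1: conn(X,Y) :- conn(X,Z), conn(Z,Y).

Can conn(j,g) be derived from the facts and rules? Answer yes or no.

yes

round 1: derive conn(b,b) via R0 from road(b,b)
round 1: derive conn(b,d) via R0 from road(b,d)
round 1: derive conn(b,h) via R0 from road(b,h)
round 1: derive conn(b,j) via R0 from road(b,j)
round 1: derive conn(c,b) via R0 from road(c,b)
round 1: derive conn(c,d) via R0 from road(c,d)
round 1: derive conn(c,g) via R0 from road(c,g)
round 1: derive conn(c,j) via R0 from road(c,j)
round 1: derive conn(g,h) via R0 from road(g,h)
round 1: derive conn(h,d) via R0 from road(h,d)
round 1: derive conn(h,g) via R0 from road(h,g)
round 1: derive conn(h,j) via R0 from road(h,j)
round 1: derive conn(j,b) via R0 from road(j,b)
round 1: derive conn(j,c) via R0 from road(j,c)
round 1: derive conn(j,j) via R0 from road(j,j)
round 2: derive conn(b,c) via R1 from conn(b,j), conn(j,c)
round 2: derive conn(b,g) via R1 from conn(b,h), conn(h,g)
round 2: derive conn(c,c) via R1 from conn(c,j), conn(j,c)
round 2: derive conn(c,h) via R1 from conn(c,b), conn(b,h)
round 2: derive conn(g,d) via R1 from conn(g,h), conn(h,d)
round 2: derive conn(g,g) via R1 from conn(g,h), conn(h,g)
round 2: derive conn(g,j) via R1 from conn(g,h), conn(h,j)
round 2: derive conn(h,b) via R1 from conn(h,j), conn(j,b)
round 2: derive conn(h,c) via R1 from conn(h,j), conn(j,c)
round 2: derive conn(h,h) via R1 from conn(h,g), conn(g,h)
round 2: derive conn(j,d) via R1 from conn(j,b), conn(b,d)
round 2: derive conn(j,g) via R1 from conn(j,c), conn(c,g)
round 2: derive conn(j,h) via R1 from conn(j,b), conn(b,h)
round 3: derive conn(g,b) via R1 from conn(g,h), conn(h,b)
round 3: derive conn(g,c) via R1 from conn(g,h), conn(h,c)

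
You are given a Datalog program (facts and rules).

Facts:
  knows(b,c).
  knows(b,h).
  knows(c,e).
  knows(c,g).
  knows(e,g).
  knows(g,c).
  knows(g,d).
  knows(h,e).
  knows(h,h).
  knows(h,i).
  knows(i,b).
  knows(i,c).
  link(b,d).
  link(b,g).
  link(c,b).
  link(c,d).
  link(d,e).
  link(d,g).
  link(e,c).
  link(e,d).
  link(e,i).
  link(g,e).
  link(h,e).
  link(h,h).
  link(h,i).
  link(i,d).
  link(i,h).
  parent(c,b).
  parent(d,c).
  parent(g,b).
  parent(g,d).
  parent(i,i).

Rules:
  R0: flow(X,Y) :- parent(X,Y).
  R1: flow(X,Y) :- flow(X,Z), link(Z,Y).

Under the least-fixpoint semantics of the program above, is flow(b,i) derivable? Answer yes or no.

no

round 1: derive flow(c,b) via R0 from parent(c,b)
round 1: derive flow(d,c) via R0 from parent(d,c)
round 1: derive flow(g,b) via R0 from parent(g,b)
round 1: derive flow(g,d) via R0 from parent(g,d)
round 1: derive flow(i,i) via R0 from parent(i,i)
round 2: derive flow(c,d) via R1 from flow(c,b), link(b,d)
round 2: derive flow(c,g) via R1 from flow(c,b), link(b,g)
round 2: derive flow(d,b) via R1 from flow(d,c), link(c,b)
round 2: derive flow(d,d) via R1 from flow(d,c), link(c,d)
round 2: derive flow(g,e) via R1 from flow(g,d), link(d,e)
round 2: derive flow(g,g) via R1 from flow(g,b), link(b,g)
round 2: derive flow(i,d) via R1 from flow(i,i), link(i,d)
round 2: derive flow(i,h) via R1 from flow(i,i), link(i,h)
round 3: derive flow(c,e) via R1 from flow(c,d), link(d,e)
round 3: derive flow(d,e) via R1 from flow(d,d), link(d,e)
round 3: derive flow(d,g) via R1 from flow(d,b), link(b,g)
round 3: derive flow(g,c) via R1 from flow(g,e), link(e,c)
round 3: derive flow(g,i) via R1 from flow(g,e), link(e,i)
round 3: derive flow(i,e) via R1 from flow(i,d), link(d,e)
round 3: derive flow(i,g) via R1 from flow(i,d), link(d,g)
round 4: derive flow(c,c) via R1 from flow(c,e), link(e,c)
round 4: derive flow(c,i) via R1 from flow(c,e), link(e,i)
round 4: derive flow(d,i) via R1 from flow(d,e), link(e,i)
round 4: derive flow(g,h) via R1 from flow(g,i), link(i,h)
round 4: derive flow(i,c) via R1 from flow(i,e), link(e,c)
round 5: derive flow(c,h) via R1 from flow(c,i), link(i,h)
round 5: derive flow(d,h) via R1 from flow(d,i), link(i,h)
round 5: derive flow(i,b) via R1 from flow(i,c), link(c,b)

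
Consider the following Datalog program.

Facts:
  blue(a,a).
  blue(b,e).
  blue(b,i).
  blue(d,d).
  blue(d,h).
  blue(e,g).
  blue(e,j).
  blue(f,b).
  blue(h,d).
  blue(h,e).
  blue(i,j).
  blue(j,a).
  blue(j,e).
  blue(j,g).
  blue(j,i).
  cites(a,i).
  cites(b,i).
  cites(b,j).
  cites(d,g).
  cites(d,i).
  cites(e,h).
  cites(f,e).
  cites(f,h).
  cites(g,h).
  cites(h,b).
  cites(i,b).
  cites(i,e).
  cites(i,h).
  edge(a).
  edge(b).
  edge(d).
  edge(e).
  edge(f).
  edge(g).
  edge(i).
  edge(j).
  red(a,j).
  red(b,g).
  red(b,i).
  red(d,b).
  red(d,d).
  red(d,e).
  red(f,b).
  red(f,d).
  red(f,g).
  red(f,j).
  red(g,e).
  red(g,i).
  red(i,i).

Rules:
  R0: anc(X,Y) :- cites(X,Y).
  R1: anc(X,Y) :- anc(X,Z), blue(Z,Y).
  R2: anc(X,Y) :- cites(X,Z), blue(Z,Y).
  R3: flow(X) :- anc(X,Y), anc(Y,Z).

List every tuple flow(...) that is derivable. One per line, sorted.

flow(a)
flow(b)
flow(d)
flow(e)
flow(f)
flow(g)
flow(h)
flow(i)

round 1: derive anc(a,i) via R0 from cites(a,i)
round 1: derive anc(b,i) via R0 from cites(b,i)
round 1: derive anc(b,j) via R0 from cites(b,j)
round 1: derive anc(d,g) via R0 from cites(d,g)
round 1: derive anc(d,i) via R0 from cites(d,i)
round 1: derive anc(e,h) via R0 from cites(e,h)
round 1: derive anc(f,e) via R0 from cites(f,e)
round 1: derive anc(f,h) via R0 from cites(f,h)
round 1: derive anc(g,h) via R0 from cites(g,h)
round 1: derive anc(h,b) via R0 from cites(h,b)
round 1: derive anc(i,b) via R0 from cites(i,b)
round 1: derive anc(i,e) via R0 from cites(i,e)
round 1: derive anc(i,h) via R0 from cites(i,h)
round 1: derive anc(a,j) via R2 from cites(a,i), blue(i,j)
round 1: derive anc(b,a) via R2 from cites(b,j), blue(j,a)
round 1: derive anc(b,e) via R2 from cites(b,j), blue(j,e)
round 1: derive anc(b,g) via R2 from cites(b,j), blue(j,g)
round 1: derive anc(d,j) via R2 from cites(d,i), blue(i,j)
round 1: derive anc(e,d) via R2 from cites(e,h), blue(h,d)
round 1: derive anc(e,e) via R2 from cites(e,h), blue(h,e)
round 1: derive anc(f,d) via R2 from cites(f,h), blue(h,d)
round 1: derive anc(f,g) via R2 from cites(f,e), blue(e,g)
round 1: derive anc(f,j) via R2 from cites(f,e), blue(e,j)
round 1: derive anc(g,d) via R2 from cites(g,h), blue(h,d)
round 1: derive anc(g,e) via R2 from cites(g,h), blue(h,e)
round 1: derive anc(h,e) via R2 from cites(h,b), blue(b,e)
round 1: derive anc(h,i) via R2 from cites(h,b), blue(b,i)
round 1: derive anc(i,d) via R2 from cites(i,h), blue(h,d)
round 1: derive anc(i,g) via R2 from cites(i,e), blue(e,g)
round 1: derive anc(i,i) via R2 from cites(i,b), blue(b,i)
round 1: derive anc(i,j) via R2 from cites(i,e), blue(e,j)
round 2: derive anc(a,a) via R1 from anc(a,j), blue(j,a)
round 2: derive anc(a,e) via R1 from anc(a,j), blue(j,e)
round 2: derive anc(a,g) via R1 from anc(a,j), blue(j,g)
round 2: derive anc(d,a) via R1 from anc(d,j), blue(j,a)
round 2: derive anc(d,e) via R1 from anc(d,j), blue(j,e)
round 2: derive anc(e,g) via R1 from anc(e,e), blue(e,g)
round 2: derive anc(e,j) via R1 from anc(e,e), blue(e,j)
round 2: derive anc(f,a) via R1 from anc(f,j), blue(j,a)
round 2: derive anc(f,i) via R1 from anc(f,j), blue(j,i)
round 2: derive anc(g,g) via R1 from anc(g,e), blue(e,g)
round 2: derive anc(g,j) via R1 from anc(g,e), blue(e,j)
round 2: derive anc(h,g) via R1 from anc(h,e), blue(e,g)
round 2: derive anc(h,j) via R1 from anc(h,e), blue(e,j)
round 2: derive anc(i,a) via R1 from anc(i,j), blue(j,a)
round 2: derive flow(a) via R3 from anc(a,i), anc(i,b)
round 2: derive flow(b) via R3 from anc(b,a), anc(a,i)
round 2: derive flow(d) via R3 from anc(d,g), anc(g,d)
round 2: derive flow(e) via R3 from anc(e,d), anc(d,g)
round 2: derive flow(f) via R3 from anc(f,d), anc(d,g)
round 2: derive flow(g) via R3 from anc(g,d), anc(d,g)
round 2: derive flow(h) via R3 from anc(h,b), anc(b,a)
round 2: derive flow(i) via R3 from anc(i,b), anc(b,a)
round 3: derive anc(e,a) via R1 from anc(e,j), blue(j,a)
round 3: derive anc(e,i) via R1 from anc(e,j), blue(j,i)
round 3: derive anc(g,a) via R1 from anc(g,j), blue(j,a)
round 3: derive anc(g,i) via R1 from anc(g,j), blue(j,i)
round 3: derive anc(h,a) via R1 from anc(h,j), blue(j,a)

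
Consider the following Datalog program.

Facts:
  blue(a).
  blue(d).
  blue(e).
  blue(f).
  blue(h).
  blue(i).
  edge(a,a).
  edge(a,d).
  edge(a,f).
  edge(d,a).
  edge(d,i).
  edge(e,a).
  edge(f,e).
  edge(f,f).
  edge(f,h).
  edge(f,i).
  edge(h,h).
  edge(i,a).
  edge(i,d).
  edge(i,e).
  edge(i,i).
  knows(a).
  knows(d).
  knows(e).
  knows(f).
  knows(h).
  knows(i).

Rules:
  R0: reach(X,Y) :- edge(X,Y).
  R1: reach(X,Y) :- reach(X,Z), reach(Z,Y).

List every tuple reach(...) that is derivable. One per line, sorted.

round 1: derive reach(a,a) via R0 from edge(a,a)
round 1: derive reach(a,d) via R0 from edge(a,d)
round 1: derive reach(a,f) via R0 from edge(a,f)
round 1: derive reach(d,a) via R0 from edge(d,a)
round 1: derive reach(d,i) via R0 from edge(d,i)
round 1: derive reach(e,a) via R0 from edge(e,a)
round 1: derive reach(f,e) via R0 from edge(f,e)
round 1: derive reach(f,f) via R0 from edge(f,f)
round 1: derive reach(f,h) via R0 from edge(f,h)
round 1: derive reach(f,i) via R0 from edge(f,i)
round 1: derive reach(h,h) via R0 from edge(h,h)
round 1: derive reach(i,a) via R0 from edge(i,a)
round 1: derive reach(i,d) via R0 from edge(i,d)
round 1: derive reach(i,e) via R0 from edge(i,e)
round 1: derive reach(i,i) via R0 from edge(i,i)
round 2: derive reach(a,e) via R1 from reach(a,f), reach(f,e)
round 2: derive reach(a,h) via R1 from reach(a,f), reach(f,h)
round 2: derive reach(a,i) via R1 from reach(a,d), reach(d,i)
round 2: derive reach(d,d) via R1 from reach(d,a), reach(a,d)
round 2: derive reach(d,e) via R1 from reach(d,i), reach(i,e)
round 2: derive reach(d,f) via R1 from reach(d,a), reach(a,f)
round 2: derive reach(e,d) via R1 from reach(e,a), reach(a,d)
round 2: derive reach(e,f) via R1 from reach(e,a), reach(a,f)
round 2: derive reach(f,a) via R1 from reach(f,e), reach(e,a)
round 2: derive reach(f,d) via R1 from reach(f,i), reach(i,d)
round 2: derive reach(i,f) via R1 from reach(i,a), reach(a,f)
round 3: derive reach(d,h) via R1 from reach(d,a), reach(a,h)
round 3: derive reach(e,e) via R1 from reach(e,a), reach(a,e)
round 3: derive reach(e,h) via R1 from reach(e,a), reach(a,h)
round 3: derive reach(e,i) via R1 from reach(e,a), reach(a,i)
round 3: derive reach(i,h) via R1 from reach(i,a), reach(a,h)

reach(a,a)
reach(a,d)
reach(a,e)
reach(a,f)
reach(a,h)
reach(a,i)
reach(d,a)
reach(d,d)
reach(d,e)
reach(d,f)
reach(d,h)
reach(d,i)
reach(e,a)
reach(e,d)
reach(e,e)
reach(e,f)
reach(e,h)
reach(e,i)
reach(f,a)
reach(f,d)
reach(f,e)
reach(f,f)
reach(f,h)
reach(f,i)
reach(h,h)
reach(i,a)
reach(i,d)
reach(i,e)
reach(i,f)
reach(i,h)
reach(i,i)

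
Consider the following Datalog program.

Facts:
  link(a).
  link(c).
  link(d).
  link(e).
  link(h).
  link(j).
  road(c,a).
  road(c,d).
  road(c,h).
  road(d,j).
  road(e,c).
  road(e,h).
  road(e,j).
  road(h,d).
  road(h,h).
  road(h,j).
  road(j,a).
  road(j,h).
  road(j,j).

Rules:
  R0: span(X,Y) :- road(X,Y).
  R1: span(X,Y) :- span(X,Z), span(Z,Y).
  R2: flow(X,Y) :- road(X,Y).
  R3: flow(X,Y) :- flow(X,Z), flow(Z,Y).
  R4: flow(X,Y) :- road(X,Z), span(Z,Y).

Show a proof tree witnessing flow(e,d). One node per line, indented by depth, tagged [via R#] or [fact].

round 1: derive span(c,a) via R0 from road(c,a)
round 1: derive span(c,d) via R0 from road(c,d)
round 1: derive span(c,h) via R0 from road(c,h)
round 1: derive span(d,j) via R0 from road(d,j)
round 1: derive span(e,c) via R0 from road(e,c)
round 1: derive span(e,h) via R0 from road(e,h)
round 1: derive span(e,j) via R0 from road(e,j)
round 1: derive span(h,d) via R0 from road(h,d)
round 1: derive span(h,h) via R0 from road(h,h)
round 1: derive span(h,j) via R0 from road(h,j)
round 1: derive span(j,a) via R0 from road(j,a)
round 1: derive span(j,h) via R0 from road(j,h)
round 1: derive span(j,j) via R0 from road(j,j)
round 1: derive flow(c,a) via R2 from road(c,a)
round 1: derive flow(c,d) via R2 from road(c,d)
round 1: derive flow(c,h) via R2 from road(c,h)
round 1: derive flow(d,j) via R2 from road(d,j)
round 1: derive flow(e,c) via R2 from road(e,c)
round 1: derive flow(e,h) via R2 from road(e,h)
round 1: derive flow(e,j) via R2 from road(e,j)
round 1: derive flow(h,d) via R2 from road(h,d)
round 1: derive flow(h,h) via R2 from road(h,h)
round 1: derive flow(h,j) via R2 from road(h,j)
round 1: derive flow(j,a) via R2 from road(j,a)
round 1: derive flow(j,h) via R2 from road(j,h)
round 1: derive flow(j,j) via R2 from road(j,j)
round 2: derive span(c,j) via R1 from span(c,d), span(d,j)
round 2: derive span(d,a) via R1 from span(d,j), span(j,a)
round 2: derive span(d,h) via R1 from span(d,j), span(j,h)
round 2: derive span(e,a) via R1 from span(e,c), span(c,a)
round 2: derive span(e,d) via R1 from span(e,c), span(c,d)
round 2: derive span(h,a) via R1 from span(h,j), span(j,a)
round 2: derive span(j,d) via R1 from span(j,h), span(h,d)
round 2: derive flow(c,j) via R3 from flow(c,d), flow(d,j)
round 2: derive flow(d,a) via R3 from flow(d,j), flow(j,a)
round 2: derive flow(d,h) via R3 from flow(d,j), flow(j,h)
round 2: derive flow(e,a) via R3 from flow(e,c), flow(c,a)
round 2: derive flow(e,d) via R3 from flow(e,c), flow(c,d)
round 2: derive flow(h,a) via R3 from flow(h,j), flow(j,a)
round 2: derive flow(j,d) via R3 from flow(j,h), flow(h,d)
round 3: derive span(d,d) via R1 from span(d,h), span(h,d)
round 3: derive flow(d,d) via R3 from flow(d,h), flow(h,d)

flow(e,d)  [via R3]
  flow(e,c)  [via R2]
    road(e,c)  [fact]
  flow(c,d)  [via R2]
    road(c,d)  [fact]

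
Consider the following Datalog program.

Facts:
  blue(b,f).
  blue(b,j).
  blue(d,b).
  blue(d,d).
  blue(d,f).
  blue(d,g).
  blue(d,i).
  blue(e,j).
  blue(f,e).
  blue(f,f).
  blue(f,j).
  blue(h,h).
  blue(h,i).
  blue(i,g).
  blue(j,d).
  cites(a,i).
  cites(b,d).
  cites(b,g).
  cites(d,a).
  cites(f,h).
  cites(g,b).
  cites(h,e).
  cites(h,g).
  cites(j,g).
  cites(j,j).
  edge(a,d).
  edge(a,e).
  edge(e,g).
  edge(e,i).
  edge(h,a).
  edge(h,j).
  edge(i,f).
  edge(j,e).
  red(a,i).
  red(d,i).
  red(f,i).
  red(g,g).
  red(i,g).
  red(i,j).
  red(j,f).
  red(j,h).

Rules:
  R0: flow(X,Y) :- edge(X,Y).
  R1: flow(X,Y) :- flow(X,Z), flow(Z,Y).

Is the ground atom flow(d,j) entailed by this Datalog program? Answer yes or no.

no

round 1: derive flow(a,d) via R0 from edge(a,d)
round 1: derive flow(a,e) via R0 from edge(a,e)
round 1: derive flow(e,g) via R0 from edge(e,g)
round 1: derive flow(e,i) via R0 from edge(e,i)
round 1: derive flow(h,a) via R0 from edge(h,a)
round 1: derive flow(h,j) via R0 from edge(h,j)
round 1: derive flow(i,f) via R0 from edge(i,f)
round 1: derive flow(j,e) via R0 from edge(j,e)
round 2: derive flow(a,g) via R1 from flow(a,e), flow(e,g)
round 2: derive flow(a,i) via R1 from flow(a,e), flow(e,i)
round 2: derive flow(e,f) via R1 from flow(e,i), flow(i,f)
round 2: derive flow(h,d) via R1 from flow(h,a), flow(a,d)
round 2: derive flow(h,e) via R1 from flow(h,a), flow(a,e)
round 2: derive flow(j,g) via R1 from flow(j,e), flow(e,g)
round 2: derive flow(j,i) via R1 from flow(j,e), flow(e,i)
round 3: derive flow(a,f) via R1 from flow(a,e), flow(e,f)
round 3: derive flow(h,f) via R1 from flow(h,e), flow(e,f)
round 3: derive flow(h,g) via R1 from flow(h,a), flow(a,g)
round 3: derive flow(h,i) via R1 from flow(h,a), flow(a,i)
round 3: derive flow(j,f) via R1 from flow(j,e), flow(e,f)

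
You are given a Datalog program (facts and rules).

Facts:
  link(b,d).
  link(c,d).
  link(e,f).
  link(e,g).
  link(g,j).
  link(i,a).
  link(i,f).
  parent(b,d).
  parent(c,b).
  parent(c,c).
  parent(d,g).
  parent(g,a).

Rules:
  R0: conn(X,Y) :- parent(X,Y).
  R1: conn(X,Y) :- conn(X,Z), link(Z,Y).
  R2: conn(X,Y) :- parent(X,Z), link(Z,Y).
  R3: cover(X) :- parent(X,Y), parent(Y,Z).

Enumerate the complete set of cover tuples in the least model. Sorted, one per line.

cover(b)
cover(c)
cover(d)

round 1: derive cover(b) via R3 from parent(b,d), parent(d,g)
round 1: derive cover(c) via R3 from parent(c,b), parent(b,d)
round 1: derive cover(d) via R3 from parent(d,g), parent(g,a)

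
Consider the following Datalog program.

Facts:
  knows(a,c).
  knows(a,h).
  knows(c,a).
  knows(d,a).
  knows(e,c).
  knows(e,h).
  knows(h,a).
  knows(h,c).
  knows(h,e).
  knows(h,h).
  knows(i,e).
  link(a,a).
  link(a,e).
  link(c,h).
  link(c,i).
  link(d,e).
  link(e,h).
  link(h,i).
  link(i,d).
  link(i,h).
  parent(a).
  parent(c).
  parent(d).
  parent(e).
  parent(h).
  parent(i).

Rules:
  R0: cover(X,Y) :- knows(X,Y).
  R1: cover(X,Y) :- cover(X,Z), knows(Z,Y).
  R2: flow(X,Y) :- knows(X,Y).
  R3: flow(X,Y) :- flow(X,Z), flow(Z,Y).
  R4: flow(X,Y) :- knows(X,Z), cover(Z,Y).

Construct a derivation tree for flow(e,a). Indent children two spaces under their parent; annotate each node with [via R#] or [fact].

flow(e,a)  [via R3]
  flow(e,c)  [via R2]
    knows(e,c)  [fact]
  flow(c,a)  [via R2]
    knows(c,a)  [fact]

round 1: derive cover(a,c) via R0 from knows(a,c)
round 1: derive cover(a,h) via R0 from knows(a,h)
round 1: derive cover(c,a) via R0 from knows(c,a)
round 1: derive cover(d,a) via R0 from knows(d,a)
round 1: derive cover(e,c) via R0 from knows(e,c)
round 1: derive cover(e,h) via R0 from knows(e,h)
round 1: derive cover(h,a) via R0 from knows(h,a)
round 1: derive cover(h,c) via R0 from knows(h,c)
round 1: derive cover(h,e) via R0 from knows(h,e)
round 1: derive cover(h,h) via R0 from knows(h,h)
round 1: derive cover(i,e) via R0 from knows(i,e)
round 1: derive flow(a,c) via R2 from knows(a,c)
round 1: derive flow(a,h) via R2 from knows(a,h)
round 1: derive flow(c,a) via R2 from knows(c,a)
round 1: derive flow(d,a) via R2 from knows(d,a)
round 1: derive flow(e,c) via R2 from knows(e,c)
round 1: derive flow(e,h) via R2 from knows(e,h)
round 1: derive flow(h,a) via R2 from knows(h,a)
round 1: derive flow(h,c) via R2 from knows(h,c)
round 1: derive flow(h,e) via R2 from knows(h,e)
round 1: derive flow(h,h) via R2 from knows(h,h)
round 1: derive flow(i,e) via R2 from knows(i,e)
round 2: derive cover(a,a) via R1 from cover(a,c), knows(c,a)
round 2: derive cover(a,e) via R1 from cover(a,h), knows(h,e)
round 2: derive cover(c,c) via R1 from cover(c,a), knows(a,c)
round 2: derive cover(c,h) via R1 from cover(c,a), knows(a,h)
round 2: derive cover(d,c) via R1 from cover(d,a), knows(a,c)
round 2: derive cover(d,h) via R1 from cover(d,a), knows(a,h)
round 2: derive cover(e,a) via R1 from cover(e,c), knows(c,a)
round 2: derive cover(e,e) via R1 from cover(e,h), knows(h,e)
round 2: derive cover(i,c) via R1 from cover(i,e), knows(e,c)
round 2: derive cover(i,h) via R1 from cover(i,e), knows(e,h)
round 2: derive flow(a,a) via R3 from flow(a,c), flow(c,a)
round 2: derive flow(a,e) via R3 from flow(a,h), flow(h,e)
round 2: derive flow(c,c) via R3 from flow(c,a), flow(a,c)
round 2: derive flow(c,h) via R3 from flow(c,a), flow(a,h)
round 2: derive flow(d,c) via R3 from flow(d,a), flow(a,c)
round 2: derive flow(d,h) via R3 from flow(d,a), flow(a,h)
round 2: derive flow(e,a) via R3 from flow(e,c), flow(c,a)
round 2: derive flow(e,e) via R3 from flow(e,h), flow(h,e)
round 2: derive flow(i,c) via R3 from flow(i,e), flow(e,c)
round 2: derive flow(i,h) via R3 from flow(i,e), flow(e,h)
round 3: derive cover(c,e) via R1 from cover(c,h), knows(h,e)
round 3: derive cover(d,e) via R1 from cover(d,h), knows(h,e)
round 3: derive cover(i,a) via R1 from cover(i,c), knows(c,a)
round 3: derive flow(c,e) via R3 from flow(c,a), flow(a,e)
round 3: derive flow(d,e) via R3 from flow(d,a), flow(a,e)
round 3: derive flow(i,a) via R3 from flow(i,c), flow(c,a)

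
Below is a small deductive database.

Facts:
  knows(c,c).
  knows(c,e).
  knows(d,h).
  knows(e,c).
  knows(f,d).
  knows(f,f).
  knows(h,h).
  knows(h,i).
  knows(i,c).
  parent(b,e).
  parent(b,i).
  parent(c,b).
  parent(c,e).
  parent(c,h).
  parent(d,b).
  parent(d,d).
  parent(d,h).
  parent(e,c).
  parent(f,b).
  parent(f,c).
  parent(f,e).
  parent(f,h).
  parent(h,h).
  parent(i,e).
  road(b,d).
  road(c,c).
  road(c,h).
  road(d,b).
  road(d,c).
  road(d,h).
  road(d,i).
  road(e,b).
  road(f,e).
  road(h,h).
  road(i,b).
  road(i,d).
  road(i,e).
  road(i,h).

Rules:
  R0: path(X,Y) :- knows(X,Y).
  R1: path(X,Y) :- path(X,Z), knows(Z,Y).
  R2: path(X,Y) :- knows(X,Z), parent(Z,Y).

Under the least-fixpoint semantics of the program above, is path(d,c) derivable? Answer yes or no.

yes

round 1: derive path(c,c) via R0 from knows(c,c)
round 1: derive path(c,e) via R0 from knows(c,e)
round 1: derive path(d,h) via R0 from knows(d,h)
round 1: derive path(e,c) via R0 from knows(e,c)
round 1: derive path(f,d) via R0 from knows(f,d)
round 1: derive path(f,f) via R0 from knows(f,f)
round 1: derive path(h,h) via R0 from knows(h,h)
round 1: derive path(h,i) via R0 from knows(h,i)
round 1: derive path(i,c) via R0 from knows(i,c)
round 1: derive path(c,b) via R2 from knows(c,c), parent(c,b)
round 1: derive path(c,h) via R2 from knows(c,c), parent(c,h)
round 1: derive path(e,b) via R2 from knows(e,c), parent(c,b)
round 1: derive path(e,e) via R2 from knows(e,c), parent(c,e)
round 1: derive path(e,h) via R2 from knows(e,c), parent(c,h)
round 1: derive path(f,b) via R2 from knows(f,d), parent(d,b)
round 1: derive path(f,c) via R2 from knows(f,f), parent(f,c)
round 1: derive path(f,e) via R2 from knows(f,f), parent(f,e)
round 1: derive path(f,h) via R2 from knows(f,d), parent(d,h)
round 1: derive path(h,e) via R2 from knows(h,i), parent(i,e)
round 1: derive path(i,b) via R2 from knows(i,c), parent(c,b)
round 1: derive path(i,e) via R2 from knows(i,c), parent(c,e)
round 1: derive path(i,h) via R2 from knows(i,c), parent(c,h)
round 2: derive path(c,i) via R1 from path(c,h), knows(h,i)
round 2: derive path(d,i) via R1 from path(d,h), knows(h,i)
round 2: derive path(e,i) via R1 from path(e,h), knows(h,i)
round 2: derive path(f,i) via R1 from path(f,h), knows(h,i)
round 2: derive path(h,c) via R1 from path(h,e), knows(e,c)
round 2: derive path(i,i) via R1 from path(i,h), knows(h,i)
round 3: derive path(d,c) via R1 from path(d,i), knows(i,c)
round 4: derive path(d,e) via R1 from path(d,c), knows(c,e)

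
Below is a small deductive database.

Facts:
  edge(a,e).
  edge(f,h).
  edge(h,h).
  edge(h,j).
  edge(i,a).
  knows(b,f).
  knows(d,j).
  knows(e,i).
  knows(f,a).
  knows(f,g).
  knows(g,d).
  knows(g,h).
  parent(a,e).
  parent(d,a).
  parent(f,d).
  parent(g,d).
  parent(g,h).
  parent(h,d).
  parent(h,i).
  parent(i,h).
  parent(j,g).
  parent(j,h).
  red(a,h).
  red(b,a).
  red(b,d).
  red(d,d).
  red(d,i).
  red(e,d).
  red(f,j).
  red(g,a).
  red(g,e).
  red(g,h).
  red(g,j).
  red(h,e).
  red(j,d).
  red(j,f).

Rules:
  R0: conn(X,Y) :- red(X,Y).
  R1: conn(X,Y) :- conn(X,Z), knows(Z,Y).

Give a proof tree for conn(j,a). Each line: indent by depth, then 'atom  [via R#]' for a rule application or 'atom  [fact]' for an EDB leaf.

round 1: derive conn(a,h) via R0 from red(a,h)
round 1: derive conn(b,a) via R0 from red(b,a)
round 1: derive conn(b,d) via R0 from red(b,d)
round 1: derive conn(d,d) via R0 from red(d,d)
round 1: derive conn(d,i) via R0 from red(d,i)
round 1: derive conn(e,d) via R0 from red(e,d)
round 1: derive conn(f,j) via R0 from red(f,j)
round 1: derive conn(g,a) via R0 from red(g,a)
round 1: derive conn(g,e) via R0 from red(g,e)
round 1: derive conn(g,h) via R0 from red(g,h)
round 1: derive conn(g,j) via R0 from red(g,j)
round 1: derive conn(h,e) via R0 from red(h,e)
round 1: derive conn(j,d) via R0 from red(j,d)
round 1: derive conn(j,f) via R0 from red(j,f)
round 2: derive conn(b,j) via R1 from conn(b,d), knows(d,j)
round 2: derive conn(d,j) via R1 from conn(d,d), knows(d,j)
round 2: derive conn(e,j) via R1 from conn(e,d), knows(d,j)
round 2: derive conn(g,i) via R1 from conn(g,e), knows(e,i)
round 2: derive conn(h,i) via R1 from conn(h,e), knows(e,i)
round 2: derive conn(j,a) via R1 from conn(j,f), knows(f,a)
round 2: derive conn(j,g) via R1 from conn(j,f), knows(f,g)
round 2: derive conn(j,j) via R1 from conn(j,d), knows(d,j)
round 3: derive conn(j,h) via R1 from conn(j,g), knows(g,h)

conn(j,a)  [via R1]
  conn(j,f)  [via R0]
    red(j,f)  [fact]
  knows(f,a)  [fact]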